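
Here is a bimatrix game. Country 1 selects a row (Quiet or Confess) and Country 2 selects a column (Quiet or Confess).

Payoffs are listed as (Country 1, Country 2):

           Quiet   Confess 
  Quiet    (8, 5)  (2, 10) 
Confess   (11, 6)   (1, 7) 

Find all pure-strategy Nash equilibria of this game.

(Quiet, Quiet): Country 1 prefers Confess (11 > 8); Country 2 prefers Confess (10 > 5) — not an equilibrium.
(Quiet, Confess): Country 1 gets 2 ≥ 1 from Confess, and Country 2 gets 10 ≥ 5 from Quiet — Nash equilibrium.
(Confess, Quiet): Country 2 prefers Confess (7 > 6) — not an equilibrium.
(Confess, Confess): Country 1 prefers Quiet (2 > 1) — not an equilibrium.

(Quiet, Confess)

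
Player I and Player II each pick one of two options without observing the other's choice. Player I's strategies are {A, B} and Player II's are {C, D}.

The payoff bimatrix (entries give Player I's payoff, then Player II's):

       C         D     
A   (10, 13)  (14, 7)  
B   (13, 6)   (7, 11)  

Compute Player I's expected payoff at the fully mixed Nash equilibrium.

56/5

First find q, the probability Player II plays C, from Player I's indifference between A and B: 10q + 14(1−q) = 13q + 7(1−q), giving q = 7/10.
Since Player I is indifferent in equilibrium, Player I's expected payoff equals the payoff from either row against (7/10, 3/10). Using A: 10(7/10) + 14(3/10) = 56/5.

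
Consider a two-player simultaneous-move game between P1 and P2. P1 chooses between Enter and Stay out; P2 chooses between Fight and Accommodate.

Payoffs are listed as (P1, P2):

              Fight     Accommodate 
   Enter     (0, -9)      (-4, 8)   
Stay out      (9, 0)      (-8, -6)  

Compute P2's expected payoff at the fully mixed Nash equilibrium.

First find x, the probability P1 plays Enter, from P2's indifference between Fight and Accommodate: −9x = 8x − 6(1−x), giving x = 6/23.
Since P2 is indifferent in equilibrium, P2's expected payoff equals the payoff from either column against (6/23, 17/23). Using Fight: −9(6/23) = -54/23.

-54/23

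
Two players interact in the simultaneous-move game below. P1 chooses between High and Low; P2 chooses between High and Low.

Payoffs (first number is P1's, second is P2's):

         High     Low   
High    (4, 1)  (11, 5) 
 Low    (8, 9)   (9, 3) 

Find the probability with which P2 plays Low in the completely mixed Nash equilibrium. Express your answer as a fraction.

2/3

Let q be the probability that P2 plays High. In a completely mixed equilibrium, P1 must be indifferent between High and Low.
P1's expected payoff from High is 4q + 11(1−q); from Low it is 8q + 9(1−q).
Setting these equal: −7q + 11 = −q + 9, so q = 1/3.
Therefore P2 plays Low with probability 1 − 1/3 = 2/3.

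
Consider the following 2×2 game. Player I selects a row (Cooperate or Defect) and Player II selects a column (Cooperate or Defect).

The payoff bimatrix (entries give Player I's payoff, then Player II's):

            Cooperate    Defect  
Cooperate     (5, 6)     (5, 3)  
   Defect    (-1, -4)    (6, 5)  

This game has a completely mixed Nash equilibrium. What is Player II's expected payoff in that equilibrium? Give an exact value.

First find p, the probability Player I plays Cooperate, from Player II's indifference between Cooperate and Defect: 6p − 4(1−p) = 3p + 5(1−p), giving p = 3/4.
Since Player II is indifferent in equilibrium, Player II's expected payoff equals the payoff from either column against (3/4, 1/4). Using Cooperate: 6(3/4) − 4(1/4) = 7/2.

7/2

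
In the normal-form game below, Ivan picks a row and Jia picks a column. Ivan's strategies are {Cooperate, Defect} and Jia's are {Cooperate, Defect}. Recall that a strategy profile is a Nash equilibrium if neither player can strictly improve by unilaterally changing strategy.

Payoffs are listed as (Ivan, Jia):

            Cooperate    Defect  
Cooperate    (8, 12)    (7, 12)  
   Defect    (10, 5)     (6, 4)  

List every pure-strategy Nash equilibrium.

(Cooperate, Cooperate): Ivan prefers Defect (10 > 8) — not an equilibrium.
(Cooperate, Defect): Ivan gets 7 ≥ 6 from Defect, and Jia gets 12 ≥ 12 from Cooperate — Nash equilibrium.
(Defect, Cooperate): Ivan gets 10 ≥ 8 from Cooperate, and Jia gets 5 ≥ 4 from Defect — Nash equilibrium.
(Defect, Defect): Ivan prefers Cooperate (7 > 6); Jia prefers Cooperate (5 > 4) — not an equilibrium.

(Cooperate, Defect) and (Defect, Cooperate)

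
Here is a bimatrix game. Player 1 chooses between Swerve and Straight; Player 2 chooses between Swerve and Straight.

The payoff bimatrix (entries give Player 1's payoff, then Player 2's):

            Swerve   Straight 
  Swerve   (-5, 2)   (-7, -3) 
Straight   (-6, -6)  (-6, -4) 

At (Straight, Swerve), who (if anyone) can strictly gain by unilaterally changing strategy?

Player 1 at (Straight, Swerve) earns -6; deviating to Swerve yields -5 — a strict improvement.
Player 2 earns -6; deviating to Straight yields -4 — a strict improvement.
Both Player 1 and Player 2 have strictly profitable deviations.

Both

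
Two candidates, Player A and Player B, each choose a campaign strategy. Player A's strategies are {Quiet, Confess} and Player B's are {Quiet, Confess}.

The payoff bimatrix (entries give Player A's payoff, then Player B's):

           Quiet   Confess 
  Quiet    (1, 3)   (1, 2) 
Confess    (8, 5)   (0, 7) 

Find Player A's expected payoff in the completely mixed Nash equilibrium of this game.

1

First find y, the probability Player B plays Quiet, from Player A's indifference between Quiet and Confess: y + (1−y) = 8y, giving y = 1/8.
Since Player A is indifferent in equilibrium, Player A's expected payoff equals the payoff from either row against (1/8, 7/8). Using Quiet: (1/8) + (7/8) = 1.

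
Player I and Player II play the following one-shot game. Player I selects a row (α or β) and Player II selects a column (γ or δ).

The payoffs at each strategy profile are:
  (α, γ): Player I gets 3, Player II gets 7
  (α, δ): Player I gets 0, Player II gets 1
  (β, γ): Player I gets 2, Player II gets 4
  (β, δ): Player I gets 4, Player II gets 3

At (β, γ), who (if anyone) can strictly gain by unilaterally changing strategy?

Player I at (β, γ) earns 2; deviating to α yields 3 — a strict improvement.
Player II earns 4; deviating to δ yields 3 — not better.
Only Player I has a strictly profitable deviation.

Player I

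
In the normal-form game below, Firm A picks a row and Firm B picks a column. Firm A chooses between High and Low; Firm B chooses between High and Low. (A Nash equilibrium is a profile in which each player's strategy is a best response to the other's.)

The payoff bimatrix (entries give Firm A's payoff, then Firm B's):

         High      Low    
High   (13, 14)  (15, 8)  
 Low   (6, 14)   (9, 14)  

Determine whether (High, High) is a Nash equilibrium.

At (High, High), Firm A earns 13; switching to Low would give 6, so Firm A has no profitable deviation.
Firm B earns 14; switching to Low would give 8, so Firm B has no profitable deviation.
Neither player can gain by a unilateral deviation, so this profile is a Nash equilibrium.

Yes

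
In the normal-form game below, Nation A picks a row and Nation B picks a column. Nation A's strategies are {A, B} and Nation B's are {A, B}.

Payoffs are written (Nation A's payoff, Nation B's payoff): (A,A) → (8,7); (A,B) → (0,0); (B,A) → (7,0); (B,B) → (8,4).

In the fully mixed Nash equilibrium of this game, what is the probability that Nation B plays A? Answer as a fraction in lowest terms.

8/9

Let c be the probability that Nation B plays A. In a completely mixed equilibrium, Nation A must be indifferent between A and B.
Nation A's expected payoff from A is 8c; from B it is 7c + 8(1−c).
Setting these equal: 8c = −c + 8, so c = 8/9.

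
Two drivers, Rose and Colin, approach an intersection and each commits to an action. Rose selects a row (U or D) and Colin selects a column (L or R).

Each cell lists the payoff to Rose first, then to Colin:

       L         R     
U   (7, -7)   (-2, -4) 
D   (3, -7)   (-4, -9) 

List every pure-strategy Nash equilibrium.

(U, L): Colin prefers R (-4 > -7) — not an equilibrium.
(U, R): Rose gets -2 ≥ -4 from D, and Colin gets -4 ≥ -7 from L — Nash equilibrium.
(D, L): Rose prefers U (7 > 3) — not an equilibrium.
(D, R): Rose prefers U (-2 > -4); Colin prefers L (-7 > -9) — not an equilibrium.

(U, R)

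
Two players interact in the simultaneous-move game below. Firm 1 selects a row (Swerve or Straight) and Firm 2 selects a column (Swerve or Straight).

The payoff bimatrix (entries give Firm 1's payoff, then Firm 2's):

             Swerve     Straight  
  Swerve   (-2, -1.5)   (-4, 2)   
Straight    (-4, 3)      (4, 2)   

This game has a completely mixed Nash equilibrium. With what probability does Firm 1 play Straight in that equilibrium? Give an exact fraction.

Let x be the probability that Firm 1 plays Swerve. In a completely mixed equilibrium, Firm 2 must be indifferent between Swerve and Straight.
Firm 2's expected payoff from Swerve is −1.5x + 3(1−x); from Straight it is 2x + 2(1−x).
Setting these equal: −4.5x + 3 = 2, so x = 2/9.
Therefore Firm 1 plays Straight with probability 1 − 2/9 = 7/9.

7/9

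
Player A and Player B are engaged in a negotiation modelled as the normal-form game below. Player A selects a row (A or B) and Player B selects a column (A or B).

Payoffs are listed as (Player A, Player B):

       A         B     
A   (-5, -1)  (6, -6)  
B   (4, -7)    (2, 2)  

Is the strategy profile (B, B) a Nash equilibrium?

At (B, B), Player A earns 2; switching to A would give 6, so Player A would deviate.
Player B earns 2; switching to A would give -7, so Player B has no profitable deviation.
Since at least one player can profitably deviate, this is not a Nash equilibrium.

No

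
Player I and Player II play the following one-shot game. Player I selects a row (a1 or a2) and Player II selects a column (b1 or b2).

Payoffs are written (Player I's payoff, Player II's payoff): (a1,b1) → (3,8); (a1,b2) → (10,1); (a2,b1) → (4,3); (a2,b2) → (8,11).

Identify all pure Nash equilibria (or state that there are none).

none

(a1, b1): Player I prefers a2 (4 > 3) — not an equilibrium.
(a1, b2): Player II prefers b1 (8 > 1) — not an equilibrium.
(a2, b1): Player II prefers b2 (11 > 3) — not an equilibrium.
(a2, b2): Player I prefers a1 (10 > 8) — not an equilibrium.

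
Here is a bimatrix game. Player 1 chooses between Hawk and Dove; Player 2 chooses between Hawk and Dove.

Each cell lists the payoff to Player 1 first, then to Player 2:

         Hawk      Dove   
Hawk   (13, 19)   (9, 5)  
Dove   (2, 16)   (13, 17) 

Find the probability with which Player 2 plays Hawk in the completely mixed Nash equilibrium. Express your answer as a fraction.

Let c be the probability that Player 2 plays Hawk. In a completely mixed equilibrium, Player 1 must be indifferent between Hawk and Dove.
Player 1's expected payoff from Hawk is 13c + 9(1−c); from Dove it is 2c + 13(1−c).
Setting these equal: 4c + 9 = −11c + 13, so c = 4/15.

4/15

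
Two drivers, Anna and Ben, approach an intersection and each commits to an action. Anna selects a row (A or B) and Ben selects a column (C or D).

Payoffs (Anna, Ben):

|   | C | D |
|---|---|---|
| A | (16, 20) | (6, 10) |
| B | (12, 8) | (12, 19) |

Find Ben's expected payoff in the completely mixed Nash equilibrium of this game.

100/7

First find x, the probability Anna plays A, from Ben's indifference between C and D: 20x + 8(1−x) = 10x + 19(1−x), giving x = 11/21.
Since Ben is indifferent in equilibrium, Ben's expected payoff equals the payoff from either column against (11/21, 10/21). Using C: 20(11/21) + 8(10/21) = 100/7.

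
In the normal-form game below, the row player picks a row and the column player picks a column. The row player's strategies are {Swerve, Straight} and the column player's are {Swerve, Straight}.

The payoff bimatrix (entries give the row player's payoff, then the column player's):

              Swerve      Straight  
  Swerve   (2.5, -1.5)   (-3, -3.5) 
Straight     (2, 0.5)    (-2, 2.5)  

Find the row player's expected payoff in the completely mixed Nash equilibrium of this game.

2/3

First find y, the probability the column player plays Swerve, from the row player's indifference between Swerve and Straight: 2.5y − 3(1−y) = 2y − 2(1−y), giving y = 2/3.
Since the row player is indifferent in equilibrium, the row player's expected payoff equals the payoff from either row against (2/3, 1/3). Using Swerve: 2.5(2/3) − 3(1/3) = 2/3.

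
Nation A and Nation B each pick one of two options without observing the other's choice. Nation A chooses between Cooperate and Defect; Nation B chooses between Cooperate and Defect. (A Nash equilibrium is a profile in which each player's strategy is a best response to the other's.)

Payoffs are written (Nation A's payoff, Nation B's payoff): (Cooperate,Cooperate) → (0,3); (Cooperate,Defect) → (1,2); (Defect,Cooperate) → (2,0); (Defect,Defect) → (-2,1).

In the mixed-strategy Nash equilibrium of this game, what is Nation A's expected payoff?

First find q, the probability Nation B plays Cooperate, from Nation A's indifference between Cooperate and Defect: (1−q) = 2q − 2(1−q), giving q = 3/5.
Since Nation A is indifferent in equilibrium, Nation A's expected payoff equals the payoff from either row against (3/5, 2/5). Using Cooperate: (2/5) = 2/5.

2/5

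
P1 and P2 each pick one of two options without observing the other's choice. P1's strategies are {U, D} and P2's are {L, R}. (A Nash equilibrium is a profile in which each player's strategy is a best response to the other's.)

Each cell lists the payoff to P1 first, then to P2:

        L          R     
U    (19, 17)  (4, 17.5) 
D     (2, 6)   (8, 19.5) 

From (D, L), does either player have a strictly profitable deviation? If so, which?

P1 at (D, L) earns 2; deviating to U yields 19 — a strict improvement.
P2 earns 6; deviating to R yields 19.5 — a strict improvement.
Both P1 and P2 have strictly profitable deviations.

Both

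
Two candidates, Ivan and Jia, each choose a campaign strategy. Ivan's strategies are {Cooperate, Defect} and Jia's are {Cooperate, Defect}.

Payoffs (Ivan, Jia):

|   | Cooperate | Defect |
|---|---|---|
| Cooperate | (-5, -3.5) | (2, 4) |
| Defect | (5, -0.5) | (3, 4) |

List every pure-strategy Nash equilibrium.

(Cooperate, Cooperate): Ivan prefers Defect (5 > -5); Jia prefers Defect (4 > -3.5) — not an equilibrium.
(Cooperate, Defect): Ivan prefers Defect (3 > 2) — not an equilibrium.
(Defect, Cooperate): Jia prefers Defect (4 > -0.5) — not an equilibrium.
(Defect, Defect): Ivan gets 3 ≥ 2 from Cooperate, and Jia gets 4 ≥ -0.5 from Cooperate — Nash equilibrium.

(Defect, Defect)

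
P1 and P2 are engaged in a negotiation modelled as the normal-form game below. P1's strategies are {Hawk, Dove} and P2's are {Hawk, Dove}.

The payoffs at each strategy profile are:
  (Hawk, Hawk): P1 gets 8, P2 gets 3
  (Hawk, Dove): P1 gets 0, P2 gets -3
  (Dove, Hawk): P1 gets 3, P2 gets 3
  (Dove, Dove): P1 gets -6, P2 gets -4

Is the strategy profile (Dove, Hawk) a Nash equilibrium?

At (Dove, Hawk), P1 earns 3; switching to Hawk would give 8, so P1 would deviate.
P2 earns 3; switching to Dove would give -4, so P2 has no profitable deviation.
Since at least one player can profitably deviate, this is not a Nash equilibrium.

No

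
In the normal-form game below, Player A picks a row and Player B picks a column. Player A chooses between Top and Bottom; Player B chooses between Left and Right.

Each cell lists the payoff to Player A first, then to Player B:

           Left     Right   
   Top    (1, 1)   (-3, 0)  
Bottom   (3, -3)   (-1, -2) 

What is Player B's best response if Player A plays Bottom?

Against Bottom, Player B earns -3 from Left and -2 from Right.
So Right is the best response.

Right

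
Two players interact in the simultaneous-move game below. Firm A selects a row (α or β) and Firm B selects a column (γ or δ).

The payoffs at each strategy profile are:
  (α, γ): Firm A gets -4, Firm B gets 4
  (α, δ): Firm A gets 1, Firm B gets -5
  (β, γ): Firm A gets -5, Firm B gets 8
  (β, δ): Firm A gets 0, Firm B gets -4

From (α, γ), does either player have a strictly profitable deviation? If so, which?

Firm A at (α, γ) earns -4; deviating to β yields -5 — not better.
Firm B earns 4; deviating to δ yields -5 — not better.
Neither player can strictly improve; the profile is a Nash equilibrium.

Neither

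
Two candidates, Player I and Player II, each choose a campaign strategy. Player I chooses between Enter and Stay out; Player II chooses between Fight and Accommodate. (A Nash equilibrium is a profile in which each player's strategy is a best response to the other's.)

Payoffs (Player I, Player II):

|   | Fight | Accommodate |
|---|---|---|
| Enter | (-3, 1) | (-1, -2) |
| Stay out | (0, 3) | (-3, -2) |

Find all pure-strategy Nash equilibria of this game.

(Stay out, Fight)

(Enter, Fight): Player I prefers Stay out (0 > -3) — not an equilibrium.
(Enter, Accommodate): Player II prefers Fight (1 > -2) — not an equilibrium.
(Stay out, Fight): Player I gets 0 ≥ -3 from Enter, and Player II gets 3 ≥ -2 from Accommodate — Nash equilibrium.
(Stay out, Accommodate): Player I prefers Enter (-1 > -3); Player II prefers Fight (3 > -2) — not an equilibrium.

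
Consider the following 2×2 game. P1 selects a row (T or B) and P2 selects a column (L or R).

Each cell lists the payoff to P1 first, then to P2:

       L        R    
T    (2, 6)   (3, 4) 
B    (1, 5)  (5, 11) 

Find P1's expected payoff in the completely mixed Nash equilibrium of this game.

7/3

First find y, the probability P2 plays L, from P1's indifference between T and B: 2y + 3(1−y) = y + 5(1−y), giving y = 2/3.
Since P1 is indifferent in equilibrium, P1's expected payoff equals the payoff from either row against (2/3, 1/3). Using T: 2(2/3) + 3(1/3) = 7/3.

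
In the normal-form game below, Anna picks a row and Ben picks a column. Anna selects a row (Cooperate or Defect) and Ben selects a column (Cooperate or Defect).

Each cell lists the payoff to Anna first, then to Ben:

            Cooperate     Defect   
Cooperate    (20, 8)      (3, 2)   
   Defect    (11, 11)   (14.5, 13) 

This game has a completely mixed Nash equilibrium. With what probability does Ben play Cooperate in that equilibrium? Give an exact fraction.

23/41

Let y be the probability that Ben plays Cooperate. In a completely mixed equilibrium, Anna must be indifferent between Cooperate and Defect.
Anna's expected payoff from Cooperate is 20y + 3(1−y); from Defect it is 11y + 14.5(1−y).
Setting these equal: 17y + 3 = −3.5y + 14.5, so y = 23/41.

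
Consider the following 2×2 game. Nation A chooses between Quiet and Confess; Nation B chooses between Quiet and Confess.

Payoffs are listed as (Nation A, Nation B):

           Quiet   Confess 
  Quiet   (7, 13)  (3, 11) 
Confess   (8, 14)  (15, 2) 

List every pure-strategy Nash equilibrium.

(Confess, Quiet)

(Quiet, Quiet): Nation A prefers Confess (8 > 7) — not an equilibrium.
(Quiet, Confess): Nation A prefers Confess (15 > 3); Nation B prefers Quiet (13 > 11) — not an equilibrium.
(Confess, Quiet): Nation A gets 8 ≥ 7 from Quiet, and Nation B gets 14 ≥ 2 from Confess — Nash equilibrium.
(Confess, Confess): Nation B prefers Quiet (14 > 2) — not an equilibrium.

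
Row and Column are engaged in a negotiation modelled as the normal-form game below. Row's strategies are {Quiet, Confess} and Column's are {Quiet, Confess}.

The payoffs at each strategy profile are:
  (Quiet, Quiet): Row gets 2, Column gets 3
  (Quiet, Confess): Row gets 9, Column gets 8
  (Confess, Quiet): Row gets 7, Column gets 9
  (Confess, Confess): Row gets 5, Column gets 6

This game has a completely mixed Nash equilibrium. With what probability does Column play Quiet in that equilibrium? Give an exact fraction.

4/9

Let q be the probability that Column plays Quiet. In a completely mixed equilibrium, Row must be indifferent between Quiet and Confess.
Row's expected payoff from Quiet is 2q + 9(1−q); from Confess it is 7q + 5(1−q).
Setting these equal: −7q + 9 = 2q + 5, so q = 4/9.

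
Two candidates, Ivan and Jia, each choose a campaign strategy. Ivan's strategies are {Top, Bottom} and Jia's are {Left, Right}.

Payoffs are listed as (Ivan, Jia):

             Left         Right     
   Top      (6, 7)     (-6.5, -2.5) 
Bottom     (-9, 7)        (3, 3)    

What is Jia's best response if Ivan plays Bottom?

Against Bottom, Jia earns 7 from Left and 3 from Right.
So Left is the best response.

Left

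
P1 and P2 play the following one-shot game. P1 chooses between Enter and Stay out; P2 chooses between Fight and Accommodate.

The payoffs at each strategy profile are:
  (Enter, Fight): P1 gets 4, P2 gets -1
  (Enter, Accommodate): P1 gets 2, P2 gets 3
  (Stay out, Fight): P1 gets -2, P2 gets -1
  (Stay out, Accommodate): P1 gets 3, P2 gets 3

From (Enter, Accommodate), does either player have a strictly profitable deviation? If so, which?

P1 at (Enter, Accommodate) earns 2; deviating to Stay out yields 3 — a strict improvement.
P2 earns 3; deviating to Fight yields -1 — not better.
Only P1 has a strictly profitable deviation.

P1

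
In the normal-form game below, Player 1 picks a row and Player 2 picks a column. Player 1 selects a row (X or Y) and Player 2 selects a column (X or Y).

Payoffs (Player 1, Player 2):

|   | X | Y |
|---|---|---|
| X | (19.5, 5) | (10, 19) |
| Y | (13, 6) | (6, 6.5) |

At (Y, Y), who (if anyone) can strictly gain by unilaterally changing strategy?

Player 1

Player 1 at (Y, Y) earns 6; deviating to X yields 10 — a strict improvement.
Player 2 earns 6.5; deviating to X yields 6 — not better.
Only Player 1 has a strictly profitable deviation.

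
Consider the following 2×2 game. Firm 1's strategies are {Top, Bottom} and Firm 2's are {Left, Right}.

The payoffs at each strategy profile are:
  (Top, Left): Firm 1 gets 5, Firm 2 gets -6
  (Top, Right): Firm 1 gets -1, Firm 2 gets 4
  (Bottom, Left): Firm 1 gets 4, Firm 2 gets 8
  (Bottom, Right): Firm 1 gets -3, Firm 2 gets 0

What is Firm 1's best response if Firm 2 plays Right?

Top

Against Right, Firm 1 earns -1 from Top and -3 from Bottom.
So Top is the best response.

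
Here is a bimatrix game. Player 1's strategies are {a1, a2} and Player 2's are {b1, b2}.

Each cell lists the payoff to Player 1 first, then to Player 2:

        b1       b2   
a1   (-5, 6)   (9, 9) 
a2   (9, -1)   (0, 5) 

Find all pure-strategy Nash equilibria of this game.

(a1, b1): Player 1 prefers a2 (9 > -5); Player 2 prefers b2 (9 > 6) — not an equilibrium.
(a1, b2): Player 1 gets 9 ≥ 0 from a2, and Player 2 gets 9 ≥ 6 from b1 — Nash equilibrium.
(a2, b1): Player 2 prefers b2 (5 > -1) — not an equilibrium.
(a2, b2): Player 1 prefers a1 (9 > 0) — not an equilibrium.

(a1, b2)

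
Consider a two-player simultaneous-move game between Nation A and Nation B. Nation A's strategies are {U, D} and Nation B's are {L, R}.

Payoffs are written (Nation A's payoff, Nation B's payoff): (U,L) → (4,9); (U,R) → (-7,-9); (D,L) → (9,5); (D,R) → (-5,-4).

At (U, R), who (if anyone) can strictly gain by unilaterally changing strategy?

Both

Nation A at (U, R) earns -7; deviating to D yields -5 — a strict improvement.
Nation B earns -9; deviating to L yields 9 — a strict improvement.
Both Nation A and Nation B have strictly profitable deviations.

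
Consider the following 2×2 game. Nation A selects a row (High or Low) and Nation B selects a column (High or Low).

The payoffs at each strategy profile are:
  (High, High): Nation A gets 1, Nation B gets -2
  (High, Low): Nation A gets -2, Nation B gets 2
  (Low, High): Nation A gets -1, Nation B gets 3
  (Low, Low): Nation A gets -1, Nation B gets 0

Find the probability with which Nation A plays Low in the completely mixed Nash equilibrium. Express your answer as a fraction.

Let p be the probability that Nation A plays High. In a completely mixed equilibrium, Nation B must be indifferent between High and Low.
Nation B's expected payoff from High is −2p + 3(1−p); from Low it is 2p.
Setting these equal: −5p + 3 = 2p, so p = 3/7.
Therefore Nation A plays Low with probability 1 − 3/7 = 4/7.

4/7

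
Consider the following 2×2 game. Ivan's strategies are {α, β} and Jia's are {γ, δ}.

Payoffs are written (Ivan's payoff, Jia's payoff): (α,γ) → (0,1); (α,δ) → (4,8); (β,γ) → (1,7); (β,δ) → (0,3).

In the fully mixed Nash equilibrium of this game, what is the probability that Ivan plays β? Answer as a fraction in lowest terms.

7/11

Let p be the probability that Ivan plays α. In a completely mixed equilibrium, Jia must be indifferent between γ and δ.
Jia's expected payoff from γ is p + 7(1−p); from δ it is 8p + 3(1−p).
Setting these equal: −6p + 7 = 5p + 3, so p = 4/11.
Therefore Ivan plays β with probability 1 − 4/11 = 7/11.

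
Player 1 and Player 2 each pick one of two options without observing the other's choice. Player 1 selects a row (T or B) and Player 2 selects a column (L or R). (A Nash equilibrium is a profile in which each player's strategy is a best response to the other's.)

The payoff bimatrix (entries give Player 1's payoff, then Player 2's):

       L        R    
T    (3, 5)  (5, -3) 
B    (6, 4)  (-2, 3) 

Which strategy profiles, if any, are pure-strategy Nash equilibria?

(B, L)

(T, L): Player 1 prefers B (6 > 3) — not an equilibrium.
(T, R): Player 2 prefers L (5 > -3) — not an equilibrium.
(B, L): Player 1 gets 6 ≥ 3 from T, and Player 2 gets 4 ≥ 3 from R — Nash equilibrium.
(B, R): Player 1 prefers T (5 > -2); Player 2 prefers L (4 > 3) — not an equilibrium.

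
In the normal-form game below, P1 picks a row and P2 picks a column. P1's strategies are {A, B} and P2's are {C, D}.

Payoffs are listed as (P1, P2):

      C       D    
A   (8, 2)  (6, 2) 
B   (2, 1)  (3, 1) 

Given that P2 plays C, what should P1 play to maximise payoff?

Against C, P1 earns 8 from A and 2 from B.
So A is the best response.

A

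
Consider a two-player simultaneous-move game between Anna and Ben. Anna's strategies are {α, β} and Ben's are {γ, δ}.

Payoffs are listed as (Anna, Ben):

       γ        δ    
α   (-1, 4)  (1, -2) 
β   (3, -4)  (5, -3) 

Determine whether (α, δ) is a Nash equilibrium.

No

At (α, δ), Anna earns 1; switching to β would give 5, so Anna would deviate.
Ben earns -2; switching to γ would give 4, so Ben would deviate.
Since at least one player can profitably deviate, this is not a Nash equilibrium.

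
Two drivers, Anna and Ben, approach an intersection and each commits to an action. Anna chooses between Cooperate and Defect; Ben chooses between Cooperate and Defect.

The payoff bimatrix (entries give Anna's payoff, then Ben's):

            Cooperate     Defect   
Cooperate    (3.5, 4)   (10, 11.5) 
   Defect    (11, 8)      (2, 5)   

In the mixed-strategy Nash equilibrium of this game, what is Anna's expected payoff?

First find q, the probability Ben plays Cooperate, from Anna's indifference between Cooperate and Defect: 3.5q + 10(1−q) = 11q + 2(1−q), giving q = 16/31.
Since Anna is indifferent in equilibrium, Anna's expected payoff equals the payoff from either row against (16/31, 15/31). Using Cooperate: 3.5(16/31) + 10(15/31) = 206/31.

206/31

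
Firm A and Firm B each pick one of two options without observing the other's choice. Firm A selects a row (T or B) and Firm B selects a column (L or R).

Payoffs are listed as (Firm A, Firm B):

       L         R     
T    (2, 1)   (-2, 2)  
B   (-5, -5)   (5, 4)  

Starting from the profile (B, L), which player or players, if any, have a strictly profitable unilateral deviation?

Firm A at (B, L) earns -5; deviating to T yields 2 — a strict improvement.
Firm B earns -5; deviating to R yields 4 — a strict improvement.
Both Firm A and Firm B have strictly profitable deviations.

Both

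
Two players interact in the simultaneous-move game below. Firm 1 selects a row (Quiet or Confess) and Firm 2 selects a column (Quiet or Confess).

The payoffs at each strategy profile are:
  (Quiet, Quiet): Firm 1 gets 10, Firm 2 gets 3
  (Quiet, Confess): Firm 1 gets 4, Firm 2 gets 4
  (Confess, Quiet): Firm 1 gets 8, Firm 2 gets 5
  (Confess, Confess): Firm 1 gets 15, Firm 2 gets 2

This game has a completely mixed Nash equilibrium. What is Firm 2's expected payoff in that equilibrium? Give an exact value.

First find x, the probability Firm 1 plays Quiet, from Firm 2's indifference between Quiet and Confess: 3x + 5(1−x) = 4x + 2(1−x), giving x = 3/4.
Since Firm 2 is indifferent in equilibrium, Firm 2's expected payoff equals the payoff from either column against (3/4, 1/4). Using Quiet: 3(3/4) + 5(1/4) = 7/2.

7/2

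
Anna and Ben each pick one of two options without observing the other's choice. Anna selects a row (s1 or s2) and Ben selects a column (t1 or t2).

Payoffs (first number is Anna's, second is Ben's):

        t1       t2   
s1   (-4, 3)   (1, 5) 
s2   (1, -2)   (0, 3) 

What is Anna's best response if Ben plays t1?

Against t1, Anna earns -4 from s1 and 1 from s2.
So s2 is the best response.

s2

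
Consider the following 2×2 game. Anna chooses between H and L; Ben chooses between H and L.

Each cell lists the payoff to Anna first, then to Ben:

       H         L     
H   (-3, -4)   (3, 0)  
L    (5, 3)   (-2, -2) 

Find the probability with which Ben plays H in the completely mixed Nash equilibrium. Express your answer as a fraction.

5/13

Let y be the probability that Ben plays H. In a completely mixed equilibrium, Anna must be indifferent between H and L.
Anna's expected payoff from H is −3y + 3(1−y); from L it is 5y − 2(1−y).
Setting these equal: −6y + 3 = 7y − 2, so y = 5/13.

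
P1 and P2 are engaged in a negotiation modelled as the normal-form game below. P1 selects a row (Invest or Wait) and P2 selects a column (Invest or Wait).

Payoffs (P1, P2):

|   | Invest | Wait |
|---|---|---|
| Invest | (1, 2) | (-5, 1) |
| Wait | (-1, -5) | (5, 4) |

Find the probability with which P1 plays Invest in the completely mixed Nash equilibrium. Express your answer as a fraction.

9/10

Let r be the probability that P1 plays Invest. In a completely mixed equilibrium, P2 must be indifferent between Invest and Wait.
P2's expected payoff from Invest is 2r − 5(1−r); from Wait it is r + 4(1−r).
Setting these equal: 7r − 5 = −3r + 4, so r = 9/10.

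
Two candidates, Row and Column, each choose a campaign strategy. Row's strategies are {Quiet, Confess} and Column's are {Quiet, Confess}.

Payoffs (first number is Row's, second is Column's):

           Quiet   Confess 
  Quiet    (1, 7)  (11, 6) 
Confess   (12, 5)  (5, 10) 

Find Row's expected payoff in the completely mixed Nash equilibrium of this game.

127/17

First find y, the probability Column plays Quiet, from Row's indifference between Quiet and Confess: y + 11(1−y) = 12y + 5(1−y), giving y = 6/17.
Since Row is indifferent in equilibrium, Row's expected payoff equals the payoff from either row against (6/17, 11/17). Using Quiet: (6/17) + 11(11/17) = 127/17.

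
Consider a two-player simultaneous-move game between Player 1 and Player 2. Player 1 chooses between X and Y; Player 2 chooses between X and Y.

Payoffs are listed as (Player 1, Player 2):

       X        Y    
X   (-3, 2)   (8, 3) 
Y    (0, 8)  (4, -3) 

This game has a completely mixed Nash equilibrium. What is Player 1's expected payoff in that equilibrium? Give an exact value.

First find y, the probability Player 2 plays X, from Player 1's indifference between X and Y: −3y + 8(1−y) = 4(1−y), giving y = 4/7.
Since Player 1 is indifferent in equilibrium, Player 1's expected payoff equals the payoff from either row against (4/7, 3/7). Using X: −3(4/7) + 8(3/7) = 12/7.

12/7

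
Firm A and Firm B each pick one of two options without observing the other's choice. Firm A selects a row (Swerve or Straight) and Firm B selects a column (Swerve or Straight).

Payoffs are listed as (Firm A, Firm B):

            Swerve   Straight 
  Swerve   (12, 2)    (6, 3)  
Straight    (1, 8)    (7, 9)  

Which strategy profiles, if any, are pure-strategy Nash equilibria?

(Straight, Straight)

(Swerve, Swerve): Firm B prefers Straight (3 > 2) — not an equilibrium.
(Swerve, Straight): Firm A prefers Straight (7 > 6) — not an equilibrium.
(Straight, Swerve): Firm A prefers Swerve (12 > 1); Firm B prefers Straight (9 > 8) — not an equilibrium.
(Straight, Straight): Firm A gets 7 ≥ 6 from Swerve, and Firm B gets 9 ≥ 8 from Swerve — Nash equilibrium.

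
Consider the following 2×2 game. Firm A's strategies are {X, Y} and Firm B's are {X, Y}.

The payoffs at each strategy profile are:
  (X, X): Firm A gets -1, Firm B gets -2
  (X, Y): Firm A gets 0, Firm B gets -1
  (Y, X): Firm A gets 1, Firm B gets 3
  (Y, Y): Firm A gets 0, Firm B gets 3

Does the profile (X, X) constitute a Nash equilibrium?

No

At (X, X), Firm A earns -1; switching to Y would give 1, so Firm A would deviate.
Firm B earns -2; switching to Y would give -1, so Firm B would deviate.
Since at least one player can profitably deviate, this is not a Nash equilibrium.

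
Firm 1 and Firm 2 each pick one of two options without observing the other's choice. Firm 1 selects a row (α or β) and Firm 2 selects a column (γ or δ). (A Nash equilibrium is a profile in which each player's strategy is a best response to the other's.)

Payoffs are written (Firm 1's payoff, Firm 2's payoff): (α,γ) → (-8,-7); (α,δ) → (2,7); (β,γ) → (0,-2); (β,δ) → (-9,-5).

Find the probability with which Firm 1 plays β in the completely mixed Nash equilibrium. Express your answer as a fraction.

Let x be the probability that Firm 1 plays α. In a completely mixed equilibrium, Firm 2 must be indifferent between γ and δ.
Firm 2's expected payoff from γ is −7x − 2(1−x); from δ it is 7x − 5(1−x).
Setting these equal: −5x − 2 = 12x − 5, so x = 3/17.
Therefore Firm 1 plays β with probability 1 − 3/17 = 14/17.

14/17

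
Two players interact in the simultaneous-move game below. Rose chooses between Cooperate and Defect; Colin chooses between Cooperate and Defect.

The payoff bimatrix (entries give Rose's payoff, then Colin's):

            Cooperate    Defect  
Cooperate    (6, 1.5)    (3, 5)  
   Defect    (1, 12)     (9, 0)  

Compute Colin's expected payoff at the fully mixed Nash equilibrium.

First find p, the probability Rose plays Cooperate, from Colin's indifference between Cooperate and Defect: 1.5p + 12(1−p) = 5p, giving p = 24/31.
Since Colin is indifferent in equilibrium, Colin's expected payoff equals the payoff from either column against (24/31, 7/31). Using Cooperate: 1.5(24/31) + 12(7/31) = 120/31.

120/31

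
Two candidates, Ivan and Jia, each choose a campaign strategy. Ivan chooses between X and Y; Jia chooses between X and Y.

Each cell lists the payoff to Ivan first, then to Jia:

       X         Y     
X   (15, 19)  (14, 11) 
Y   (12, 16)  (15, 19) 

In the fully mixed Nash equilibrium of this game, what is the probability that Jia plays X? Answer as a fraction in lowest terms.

Let q be the probability that Jia plays X. In a completely mixed equilibrium, Ivan must be indifferent between X and Y.
Ivan's expected payoff from X is 15q + 14(1−q); from Y it is 12q + 15(1−q).
Setting these equal: q + 14 = −3q + 15, so q = 1/4.

1/4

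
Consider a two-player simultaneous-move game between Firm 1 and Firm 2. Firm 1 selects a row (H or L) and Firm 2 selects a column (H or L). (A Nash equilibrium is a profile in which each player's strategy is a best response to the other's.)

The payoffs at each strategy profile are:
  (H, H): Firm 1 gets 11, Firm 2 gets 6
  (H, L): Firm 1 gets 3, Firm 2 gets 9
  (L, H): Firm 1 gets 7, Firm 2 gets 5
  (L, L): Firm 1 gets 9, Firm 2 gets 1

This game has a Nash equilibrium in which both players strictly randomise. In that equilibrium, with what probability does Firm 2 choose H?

Let y be the probability that Firm 2 plays H. In a completely mixed equilibrium, Firm 1 must be indifferent between H and L.
Firm 1's expected payoff from H is 11y + 3(1−y); from L it is 7y + 9(1−y).
Setting these equal: 8y + 3 = −2y + 9, so y = 3/5.

3/5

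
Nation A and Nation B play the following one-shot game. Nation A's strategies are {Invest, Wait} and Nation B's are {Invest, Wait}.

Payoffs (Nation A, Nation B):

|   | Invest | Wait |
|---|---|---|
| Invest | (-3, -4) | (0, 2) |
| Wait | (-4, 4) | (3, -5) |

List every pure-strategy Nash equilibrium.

(Invest, Invest): Nation B prefers Wait (2 > -4) — not an equilibrium.
(Invest, Wait): Nation A prefers Wait (3 > 0) — not an equilibrium.
(Wait, Invest): Nation A prefers Invest (-3 > -4) — not an equilibrium.
(Wait, Wait): Nation B prefers Invest (4 > -5) — not an equilibrium.

none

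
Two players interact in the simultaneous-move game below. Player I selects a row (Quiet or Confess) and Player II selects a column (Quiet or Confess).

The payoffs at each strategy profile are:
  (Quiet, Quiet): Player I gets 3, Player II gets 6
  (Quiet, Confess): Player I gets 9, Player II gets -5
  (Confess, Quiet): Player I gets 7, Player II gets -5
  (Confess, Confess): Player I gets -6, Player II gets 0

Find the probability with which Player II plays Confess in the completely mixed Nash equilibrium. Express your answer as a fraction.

4/19

Let c be the probability that Player II plays Quiet. In a completely mixed equilibrium, Player I must be indifferent between Quiet and Confess.
Player I's expected payoff from Quiet is 3c + 9(1−c); from Confess it is 7c − 6(1−c).
Setting these equal: −6c + 9 = 13c − 6, so c = 15/19.
Therefore Player II plays Confess with probability 1 − 15/19 = 4/19.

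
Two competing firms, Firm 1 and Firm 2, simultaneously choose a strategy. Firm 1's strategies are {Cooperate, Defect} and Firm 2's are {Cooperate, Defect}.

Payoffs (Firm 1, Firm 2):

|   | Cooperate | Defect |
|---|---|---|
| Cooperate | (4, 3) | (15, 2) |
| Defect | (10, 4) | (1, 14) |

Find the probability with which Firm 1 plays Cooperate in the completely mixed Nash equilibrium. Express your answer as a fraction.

10/11

Let r be the probability that Firm 1 plays Cooperate. In a completely mixed equilibrium, Firm 2 must be indifferent between Cooperate and Defect.
Firm 2's expected payoff from Cooperate is 3r + 4(1−r); from Defect it is 2r + 14(1−r).
Setting these equal: −r + 4 = −12r + 14, so r = 10/11.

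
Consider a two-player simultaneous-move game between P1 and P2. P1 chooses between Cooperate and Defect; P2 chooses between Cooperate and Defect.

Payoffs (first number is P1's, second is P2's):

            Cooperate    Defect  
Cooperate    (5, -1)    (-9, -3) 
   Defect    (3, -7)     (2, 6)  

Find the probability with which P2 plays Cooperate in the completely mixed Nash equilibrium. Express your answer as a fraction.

Let q be the probability that P2 plays Cooperate. In a completely mixed equilibrium, P1 must be indifferent between Cooperate and Defect.
P1's expected payoff from Cooperate is 5q − 9(1−q); from Defect it is 3q + 2(1−q).
Setting these equal: 14q − 9 = q + 2, so q = 11/13.

11/13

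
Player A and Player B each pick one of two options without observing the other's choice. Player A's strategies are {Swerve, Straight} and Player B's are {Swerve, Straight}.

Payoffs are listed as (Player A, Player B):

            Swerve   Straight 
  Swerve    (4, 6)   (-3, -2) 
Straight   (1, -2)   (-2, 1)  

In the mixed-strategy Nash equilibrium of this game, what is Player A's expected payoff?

-5/4

First find q, the probability Player B plays Swerve, from Player A's indifference between Swerve and Straight: 4q − 3(1−q) = q − 2(1−q), giving q = 1/4.
Since Player A is indifferent in equilibrium, Player A's expected payoff equals the payoff from either row against (1/4, 3/4). Using Swerve: 4(1/4) − 3(3/4) = -5/4.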